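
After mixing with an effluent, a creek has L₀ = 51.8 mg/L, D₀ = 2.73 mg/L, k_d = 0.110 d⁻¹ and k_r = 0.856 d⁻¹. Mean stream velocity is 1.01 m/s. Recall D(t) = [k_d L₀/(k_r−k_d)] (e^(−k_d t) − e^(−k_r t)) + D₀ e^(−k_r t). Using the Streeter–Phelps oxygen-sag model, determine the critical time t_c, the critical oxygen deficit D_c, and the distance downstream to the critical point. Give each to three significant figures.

t_c = [1/(k_r−k_d)] ln[(k_r/k_d)(1 − D₀(k_r−k_d)/(k_d L₀))]
= [1/(0.856−0.110)] ln[(0.856/0.110)(1 − 2.73×0.7460/(0.110×51.8))]
= (1/0.7460) ln[7.782 × 0.6426] = 1.340 × ln(5.000) = 1.340 × 1.610 = 2.158 d.
L(t_c) = L₀ e^(−k_d t_c) = 51.8 × 0.7887 = 40.86 mg/L, and at the critical point k_r D_c = k_d L, so D_c = (0.110/0.856) × 40.86 = 5.250 mg/L.
x_c = v t_c = 1.01 m/s × 2.158 d × 86400 s/d = 188300 m ≈ 188 km.

t_c ≈ 2.16 d; D_c ≈ 5.25 mg/L; x_c ≈ 188 km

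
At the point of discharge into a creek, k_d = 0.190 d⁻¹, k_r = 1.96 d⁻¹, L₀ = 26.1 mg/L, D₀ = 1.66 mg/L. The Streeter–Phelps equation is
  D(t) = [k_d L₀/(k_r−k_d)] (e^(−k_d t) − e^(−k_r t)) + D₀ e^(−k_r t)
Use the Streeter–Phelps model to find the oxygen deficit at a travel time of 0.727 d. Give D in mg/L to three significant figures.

k_d L₀/(k_r−k_d) = 0.190×26.1/(1.96−0.190) = 4.959/1.770 = 2.802 mg/L.
e^(−k_d t) = e^(−0.190×0.7270) = 0.8710; e^(−k_r t) = e^(−1.96×0.7270) = 0.2405.
D = 2.802 × (0.8710 − 0.2405) + 1.66 × 0.2405 = 1.766 + 0.3993 = 2.166 mg/L.

D ≈ 2.17 mg/L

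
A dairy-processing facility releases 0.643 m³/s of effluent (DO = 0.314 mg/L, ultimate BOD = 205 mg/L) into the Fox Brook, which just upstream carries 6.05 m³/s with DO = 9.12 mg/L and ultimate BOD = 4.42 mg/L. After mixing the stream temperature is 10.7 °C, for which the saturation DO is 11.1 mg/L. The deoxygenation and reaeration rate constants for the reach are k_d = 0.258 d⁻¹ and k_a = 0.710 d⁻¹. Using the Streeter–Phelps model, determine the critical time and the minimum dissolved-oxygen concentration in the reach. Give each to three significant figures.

t_c ≈ 1.72 d; minimum DO ≈ 5.58 mg/L

Mixed DO = (6.05×9.12 + 0.643×0.314)/(6.05+0.643) = 55.38/6.693 = 8.274 mg/L.
Mixed L₀ = (6.05×4.42 + 0.643×205)/(6.693) = 158.6/6.693 = 23.69 mg/L.
Initial deficit D₀ = C_s − DO₀ = 11.1 − 8.274 = 2.826 mg/L.
t_c = (1/0.4520) ln[(0.710/0.258)(1 − 2.826×0.4520/(0.258×23.69))] = 2.212 × ln(2.177) = 1.721 d.
D_c = (0.258/0.710) × 23.69 × e^(−0.258×1.721) = 0.3634 × 23.69 × 0.6415 = 5.522 mg/L.
Minimum DO = 11.1 − 5.522 = 5.578 mg/L.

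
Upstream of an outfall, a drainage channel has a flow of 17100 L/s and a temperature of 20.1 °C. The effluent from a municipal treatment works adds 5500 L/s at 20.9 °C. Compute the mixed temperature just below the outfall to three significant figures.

20.3 °C

Flow-weighted mixing: C = (Q_r C_r + Q_w C_w)/(Q_r + Q_w)
= (17100×20.1 + 5500×20.9)/(17100 + 5500) = 458700/22600 = 20.29 °C.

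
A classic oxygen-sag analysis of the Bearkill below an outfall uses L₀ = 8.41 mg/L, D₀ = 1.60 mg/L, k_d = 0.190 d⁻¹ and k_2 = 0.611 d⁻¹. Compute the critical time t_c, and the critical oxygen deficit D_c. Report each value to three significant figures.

t_c ≈ 1.47 d; D_c ≈ 1.98 mg/L

With k_2/k_d = 3.216 and 1 − D₀(k_2−k_d)/(k_d L₀) = 0.5784,
t_c = ln(3.216 × 0.5784) / (0.611 − 0.190) = ln(1.860) / 0.4210 = 0.6207/0.4210 = 1.474 d.
D_c = (k_d/k_2) L₀ e^(−k_d t_c) = (0.190/0.611) × 8.41 × e^(−0.190×1.474) = 0.3110 × 8.41 × 0.7557 = 1.976 mg/L.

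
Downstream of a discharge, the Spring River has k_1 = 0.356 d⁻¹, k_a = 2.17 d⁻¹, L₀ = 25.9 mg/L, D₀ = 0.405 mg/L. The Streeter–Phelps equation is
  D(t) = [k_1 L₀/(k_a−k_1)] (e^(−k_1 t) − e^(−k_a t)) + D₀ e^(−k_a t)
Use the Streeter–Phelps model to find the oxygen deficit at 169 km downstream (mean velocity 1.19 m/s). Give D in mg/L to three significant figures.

Travel time t = x/v = 169 km / (1.19 m/s) = 169000 m / 1.19 m/s = 142000 s = 1.644 d.
k_1 L₀/(k_a−k_1) = 0.356×25.9/(2.17−0.356) = 9.220/1.814 = 5.083 mg/L.
e^(−k_1 t) = e^(−0.356×1.644) = 0.5570; e^(−k_a t) = e^(−2.17×1.644) = 0.02824.
D = 5.083 × (0.5570 − 0.02824) + 0.405 × 0.02824 = 2.688 + 0.01144 = 2.699 mg/L.

D ≈ 2.70 mg/L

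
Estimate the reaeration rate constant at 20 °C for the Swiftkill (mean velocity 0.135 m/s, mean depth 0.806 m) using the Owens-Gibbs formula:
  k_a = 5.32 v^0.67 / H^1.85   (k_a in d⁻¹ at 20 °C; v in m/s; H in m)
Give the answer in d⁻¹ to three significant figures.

k_a = 5.32 × 0.135^0.67 / 0.806^1.85 = 5.32 × 0.2614 / 0.6710 = 2.073 d⁻¹.

k_a ≈ 2.07 d⁻¹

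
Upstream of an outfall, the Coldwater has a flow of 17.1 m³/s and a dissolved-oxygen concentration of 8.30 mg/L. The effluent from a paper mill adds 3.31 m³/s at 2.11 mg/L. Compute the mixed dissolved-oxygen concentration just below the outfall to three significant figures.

7.30 mg/L

Flow-weighted mixing: C = (Q_r C_r + Q_w C_w)/(Q_r + Q_w)
= (17.1×8.30 + 3.31×2.11)/(17.1 + 3.31) = 148.9/20.41 = 7.296 mg/L.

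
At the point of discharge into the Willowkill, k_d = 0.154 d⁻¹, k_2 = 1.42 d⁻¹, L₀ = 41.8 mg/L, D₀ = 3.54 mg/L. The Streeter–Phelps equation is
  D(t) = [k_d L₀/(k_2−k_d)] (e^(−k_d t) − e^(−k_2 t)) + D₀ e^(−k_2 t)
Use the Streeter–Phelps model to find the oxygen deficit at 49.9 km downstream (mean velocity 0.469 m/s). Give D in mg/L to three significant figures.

Travel time t = x/v = 49.9 km / (0.469 m/s) = 49900 m / 0.469 m/s = 106400 s = 1.231 d.
k_d L₀/(k_2−k_d) = 0.154×41.8/(1.42−0.154) = 6.437/1.266 = 5.085 mg/L.
e^(−k_d t) = e^(−0.154×1.231) = 0.8273; e^(−k_2 t) = e^(−1.42×1.231) = 0.1740.
D = 5.085 × (0.8273 − 0.1740) + 3.54 × 0.1740 = 3.322 + 0.6160 = 3.938 mg/L.

D ≈ 3.94 mg/L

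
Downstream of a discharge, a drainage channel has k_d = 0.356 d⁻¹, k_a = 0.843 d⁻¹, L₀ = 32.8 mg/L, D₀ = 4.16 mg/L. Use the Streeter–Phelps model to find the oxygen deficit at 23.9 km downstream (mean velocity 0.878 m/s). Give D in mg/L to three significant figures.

Travel time t = x/v = 23.9 km / (0.878 m/s) = 23900 m / 0.878 m/s = 27220 s = 0.3151 d.
k_d L₀/(k_a−k_d) = 0.356×32.8/(0.843−0.356) = 11.68/0.4870 = 23.98 mg/L.
e^(−k_d t) = e^(−0.356×0.3151) = 0.8939; e^(−k_a t) = e^(−0.843×0.3151) = 0.7668.
D = 23.98 × (0.8939 − 0.7668) + 4.16 × 0.7668 = 3.049 + 3.190 = 6.238 mg/L.

D ≈ 6.24 mg/L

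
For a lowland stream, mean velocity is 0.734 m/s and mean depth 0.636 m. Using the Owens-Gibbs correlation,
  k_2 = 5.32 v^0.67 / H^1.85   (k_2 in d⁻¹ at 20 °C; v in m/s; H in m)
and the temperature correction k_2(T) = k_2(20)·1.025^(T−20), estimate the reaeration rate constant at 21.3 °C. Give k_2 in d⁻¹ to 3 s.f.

k_2 ≈ 10.3 d⁻¹

k_2(20) = 5.32 × 0.734^0.67 / 0.636^1.85 = 5.32 × 0.8129 / 0.4329 = 9.989 d⁻¹.
k_2(21.3) = 9.989 × 1.025^(21.3−20) = 9.989 × 1.033 = 10.32 d⁻¹.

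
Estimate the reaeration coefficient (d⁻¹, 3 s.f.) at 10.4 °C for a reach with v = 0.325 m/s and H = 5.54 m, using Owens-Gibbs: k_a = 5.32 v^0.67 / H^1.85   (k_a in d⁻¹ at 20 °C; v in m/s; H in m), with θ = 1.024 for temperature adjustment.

k_a ≈ 0.0840 d⁻¹

k_a(20) = 5.32 × 0.325^0.67 / 5.54^1.85 = 5.32 × 0.4709 / 23.74 = 0.1055 d⁻¹.
k_a(10.4) = 0.1055 × 1.024^(10.4−20) = 0.1055 × 0.7964 = 0.08404 d⁻¹.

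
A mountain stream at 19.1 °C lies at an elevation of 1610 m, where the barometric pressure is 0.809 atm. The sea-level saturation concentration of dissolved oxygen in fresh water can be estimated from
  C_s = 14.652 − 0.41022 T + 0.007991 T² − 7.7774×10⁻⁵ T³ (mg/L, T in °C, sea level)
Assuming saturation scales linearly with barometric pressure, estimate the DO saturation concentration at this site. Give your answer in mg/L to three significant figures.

C_s ≈ 7.43 mg/L

At sea level: C_s = 14.652 − 0.41022×19.1 + 0.007991×19.1² − 7.7774×10⁻⁵×19.1³ = 9.190 mg/L.
Pressure correction: C_s' = 9.190 × 0.809 = 7.435 mg/L.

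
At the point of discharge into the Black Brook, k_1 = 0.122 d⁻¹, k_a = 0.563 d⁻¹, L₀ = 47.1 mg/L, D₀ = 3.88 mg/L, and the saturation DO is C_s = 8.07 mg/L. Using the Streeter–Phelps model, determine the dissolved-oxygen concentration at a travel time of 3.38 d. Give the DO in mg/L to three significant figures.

k_1 L₀/(k_a−k_1) = 0.122×47.1/(0.563−0.122) = 5.746/0.4410 = 13.03 mg/L.
e^(−k_1 t) = e^(−0.122×3.380) = 0.6621; e^(−k_a t) = e^(−0.563×3.380) = 0.1491.
D = 13.03 × (0.6621 − 0.1491) + 3.88 × 0.1491 = 6.684 + 0.5786 = 7.262 mg/L.
DO = C_s − D = 8.07 − 7.262 = 0.8076 mg/L.

DO ≈ 0.808 mg/L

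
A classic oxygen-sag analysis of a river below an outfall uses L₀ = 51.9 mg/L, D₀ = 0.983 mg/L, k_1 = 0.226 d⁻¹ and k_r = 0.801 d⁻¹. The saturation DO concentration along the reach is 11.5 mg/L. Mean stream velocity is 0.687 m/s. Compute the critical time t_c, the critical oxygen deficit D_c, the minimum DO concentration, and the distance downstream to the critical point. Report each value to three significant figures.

t_c = [1/(k_r−k_1)] ln[(k_r/k_1)(1 − D₀(k_r−k_1)/(k_1 L₀))]
= [1/(0.801−0.226)] ln[(0.801/0.226)(1 − 0.983×0.5750/(0.226×51.9))]
= (1/0.5750) ln[3.544 × 0.9518] = 1.739 × ln(3.373) = 1.739 × 1.216 = 2.115 d.
D_c = (k_1/k_r) L₀ e^(−k_1 t_c) = (0.226/0.801) × 51.9 × e^(−0.226×2.115) = 0.2821 × 51.9 × 0.6201 = 9.080 mg/L.
Minimum DO = C_s − D_c = 11.5 − 9.080 = 2.420 mg/L.
x_c = v t_c = 0.687 m/s × 2.115 d × 86400 s/d = 125500 m ≈ 126 km.

t_c ≈ 2.11 d; D_c ≈ 9.08 mg/L; min DO ≈ 2.42 mg/L; x_c ≈ 126 km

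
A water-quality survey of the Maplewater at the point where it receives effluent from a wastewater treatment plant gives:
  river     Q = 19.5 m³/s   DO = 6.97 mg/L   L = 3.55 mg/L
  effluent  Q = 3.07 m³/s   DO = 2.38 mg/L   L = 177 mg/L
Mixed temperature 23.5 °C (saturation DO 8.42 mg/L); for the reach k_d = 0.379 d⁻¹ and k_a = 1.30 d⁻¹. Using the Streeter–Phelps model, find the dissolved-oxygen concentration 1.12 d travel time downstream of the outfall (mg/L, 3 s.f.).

Mixed DO = (19.5×6.97 + 3.07×2.38)/(19.5+3.07) = 143.2/22.57 = 6.346 mg/L.
Mixed L₀ = (19.5×3.55 + 3.07×177)/(22.57) = 612.6/22.57 = 27.14 mg/L.
Initial deficit D₀ = C_s − DO₀ = 8.42 − 6.346 = 2.074 mg/L.
D(1.12) = [0.379×27.14/(1.30−0.379)](e^(−0.379×1.12) − e^(−1.30×1.12)) + 2.074 e^(−1.30×1.12)
= 11.17 × (0.6541 − 0.2332) + 2.074 × 0.2332 = 5.185 mg/L.
DO = 8.42 − 5.185 = 3.235 mg/L.

DO ≈ 3.23 mg/L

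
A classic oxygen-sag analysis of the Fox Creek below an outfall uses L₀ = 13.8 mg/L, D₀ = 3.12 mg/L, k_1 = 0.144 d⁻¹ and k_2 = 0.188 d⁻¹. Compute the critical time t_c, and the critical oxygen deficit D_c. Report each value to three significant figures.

t_c ≈ 4.43 d; D_c ≈ 5.58 mg/L

t_c = [1/(k_2−k_1)] ln[(k_2/k_1)(1 − D₀(k_2−k_1)/(k_1 L₀))]
= [1/(0.188−0.144)] ln[(0.188/0.144)(1 − 3.12×0.04400/(0.144×13.8))]
= (1/0.04400) ln[1.306 × 0.9309] = 22.73 × ln(1.215) = 22.73 × 0.1950 = 4.433 d.
L(t_c) = L₀ e^(−k_1 t_c) = 13.8 × 0.5282 = 7.289 mg/L, and at the critical point k_2 D_c = k_1 L, so D_c = (0.144/0.188) × 7.289 = 5.583 mg/L.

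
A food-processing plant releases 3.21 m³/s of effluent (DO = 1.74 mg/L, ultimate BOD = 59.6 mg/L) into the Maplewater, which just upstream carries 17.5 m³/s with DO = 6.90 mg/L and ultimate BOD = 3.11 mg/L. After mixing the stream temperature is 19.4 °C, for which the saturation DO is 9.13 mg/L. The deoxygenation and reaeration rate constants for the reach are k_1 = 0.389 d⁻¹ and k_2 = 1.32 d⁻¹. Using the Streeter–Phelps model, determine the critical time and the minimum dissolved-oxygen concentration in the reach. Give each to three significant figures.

t_c ≈ 0.298 d; minimum DO ≈ 6.02 mg/L

Mixed DO = (17.5×6.90 + 3.21×1.74)/(17.5+3.21) = 126.3/20.71 = 6.100 mg/L.
Mixed L₀ = (17.5×3.11 + 3.21×59.6)/(20.71) = 245.7/20.71 = 11.87 mg/L.
Initial deficit D₀ = C_s − DO₀ = 9.13 − 6.100 = 3.030 mg/L.
t_c = (1/0.9310) ln[(1.32/0.389)(1 − 3.030×0.9310/(0.389×11.87))] = 1.074 × ln(1.320) = 0.2979 d.
D_c = (0.389/1.32) × 11.87 × e^(−0.389×0.2979) = 0.2947 × 11.87 × 0.8906 = 3.114 mg/L.
Minimum DO = 9.13 − 3.114 = 6.016 mg/L.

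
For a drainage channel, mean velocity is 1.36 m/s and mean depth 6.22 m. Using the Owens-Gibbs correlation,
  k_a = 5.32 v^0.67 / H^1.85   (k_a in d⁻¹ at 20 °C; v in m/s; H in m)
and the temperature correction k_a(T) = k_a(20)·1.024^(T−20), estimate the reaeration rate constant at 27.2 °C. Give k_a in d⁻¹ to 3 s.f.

k_a ≈ 0.264 d⁻¹

k_a(20) = 5.32 × 1.36^0.67 / 6.22^1.85 = 5.32 × 1.229 / 29.41 = 0.2223 d⁻¹.
k_a(27.2) = 0.2223 × 1.024^(27.2−20) = 0.2223 × 1.186 = 0.2637 d⁻¹.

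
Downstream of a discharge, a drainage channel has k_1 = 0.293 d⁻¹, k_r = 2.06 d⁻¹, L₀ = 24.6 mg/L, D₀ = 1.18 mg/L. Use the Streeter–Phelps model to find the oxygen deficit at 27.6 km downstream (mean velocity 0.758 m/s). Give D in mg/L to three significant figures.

Travel time t = x/v = 27.6 km / (0.758 m/s) = 27600 m / 0.758 m/s = 36410 s = 0.4214 d.
k_1 L₀/(k_r−k_1) = 0.293×24.6/(2.06−0.293) = 7.208/1.767 = 4.079 mg/L.
e^(−k_1 t) = e^(−0.293×0.4214) = 0.8838; e^(−k_r t) = e^(−2.06×0.4214) = 0.4197.
D = 4.079 × (0.8838 − 0.4197) + 1.18 × 0.4197 = 1.893 + 0.4953 = 2.388 mg/L.

D ≈ 2.39 mg/L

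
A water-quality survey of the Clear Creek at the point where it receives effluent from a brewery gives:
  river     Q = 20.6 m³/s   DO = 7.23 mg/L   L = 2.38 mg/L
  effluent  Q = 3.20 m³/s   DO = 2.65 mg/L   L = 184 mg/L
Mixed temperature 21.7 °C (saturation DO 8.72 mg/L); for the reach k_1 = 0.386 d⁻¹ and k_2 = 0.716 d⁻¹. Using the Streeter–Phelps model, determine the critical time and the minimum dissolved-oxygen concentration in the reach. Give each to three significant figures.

t_c ≈ 1.66 d; minimum DO ≈ 1.11 mg/L

Mixed DO = (20.6×7.23 + 3.20×2.65)/(20.6+3.20) = 157.4/23.80 = 6.614 mg/L.
Mixed L₀ = (20.6×2.38 + 3.20×184)/(23.80) = 637.8/23.80 = 26.80 mg/L.
Initial deficit D₀ = C_s − DO₀ = 8.72 − 6.614 = 2.106 mg/L.
t_c = (1/0.3300) ln[(0.716/0.386)(1 − 2.106×0.3300/(0.386×26.80))] = 3.030 × ln(1.730) = 1.662 d.
D_c = (0.386/0.716) × 26.80 × e^(−0.386×1.662) = 0.5391 × 26.80 × 0.5266 = 7.608 mg/L.
Minimum DO = 8.72 − 7.608 = 1.112 mg/L.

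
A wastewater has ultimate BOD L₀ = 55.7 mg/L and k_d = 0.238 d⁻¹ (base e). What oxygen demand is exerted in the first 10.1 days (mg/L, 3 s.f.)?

y_t = L₀(1 − e^(−k_d t)) = 55.7 × (1 − e^(−0.238×10.1))
= 55.7 × (1 − 0.09037) = 55.7 × 0.9096 = 50.67 mg/L.

y ≈ 50.7 mg/L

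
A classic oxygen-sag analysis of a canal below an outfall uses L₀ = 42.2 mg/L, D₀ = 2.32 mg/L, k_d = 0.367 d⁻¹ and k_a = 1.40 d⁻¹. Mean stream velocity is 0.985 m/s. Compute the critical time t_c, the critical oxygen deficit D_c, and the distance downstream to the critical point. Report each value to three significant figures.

At the critical point dD/dt = 0, so k_d L₀ e^(−k_d t) = k_a D. Substituting D(t) from the Streeter–Phelps equation and solving for t gives
t_c = ln[(k_a/k_d)(1 − D₀(k_a−k_d)/(k_d L₀))] / (k_a−k_d).
Here k_a−k_d = 1.033 d⁻¹ and 1 − D₀(k_a−k_d)/(k_d L₀) = 1 − 2.32×1.033/(0.367×42.2) = 0.8453, so
t_c = ln(3.815 × 0.8453) / 1.033 = 1.171 / 1.033 = 1.133 d.
D_c = (k_d/k_a) L₀ e^(−k_d t_c) = (0.367/1.40) × 42.2 × e^(−0.367×1.133) = 0.2621 × 42.2 × 0.6597 = 7.298 mg/L.
x_c = v t_c = 0.985 m/s × 1.133 d × 86400 s/d = 96450 m ≈ 96.5 km.

t_c ≈ 1.13 d; D_c ≈ 7.30 mg/L; x_c ≈ 96.5 km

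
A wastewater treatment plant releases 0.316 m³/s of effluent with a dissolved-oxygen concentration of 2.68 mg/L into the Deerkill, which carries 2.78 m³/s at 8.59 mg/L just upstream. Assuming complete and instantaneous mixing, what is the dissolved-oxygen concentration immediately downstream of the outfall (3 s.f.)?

7.99 mg/L

Flow-weighted mixing: C = (Q_r C_r + Q_w C_w)/(Q_r + Q_w)
= (2.78×8.59 + 0.316×2.68)/(2.78 + 0.316) = 24.73/3.096 = 7.987 mg/L.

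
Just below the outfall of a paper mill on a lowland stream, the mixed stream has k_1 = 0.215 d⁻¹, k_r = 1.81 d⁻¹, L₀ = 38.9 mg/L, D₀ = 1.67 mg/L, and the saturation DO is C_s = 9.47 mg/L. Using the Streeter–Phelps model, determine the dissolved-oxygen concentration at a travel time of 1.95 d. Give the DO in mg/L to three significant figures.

DO ≈ 6.13 mg/L

k_1 L₀/(k_r−k_1) = 0.215×38.9/(1.81−0.215) = 8.364/1.595 = 5.244 mg/L.
e^(−k_1 t) = e^(−0.215×1.950) = 0.6575; e^(−k_r t) = e^(−1.81×1.950) = 0.02932.
D = 5.244 × (0.6575 − 0.02932) + 1.67 × 0.02932 = 3.294 + 0.04896 = 3.343 mg/L.
DO = C_s − D = 9.47 − 3.343 = 6.127 mg/L.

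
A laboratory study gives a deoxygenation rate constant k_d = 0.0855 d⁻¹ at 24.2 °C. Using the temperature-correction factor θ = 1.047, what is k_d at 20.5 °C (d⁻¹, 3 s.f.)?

k_d ≈ 0.0721 d⁻¹

k_d(T₂) = k_d(T₁) · θ^(T₂−T₁) = 0.0855 × 1.047^(20.5−24.2)
= 0.0855 × 1.047^-3.70 = 0.0855 × 0.8437 = 0.07214 d⁻¹.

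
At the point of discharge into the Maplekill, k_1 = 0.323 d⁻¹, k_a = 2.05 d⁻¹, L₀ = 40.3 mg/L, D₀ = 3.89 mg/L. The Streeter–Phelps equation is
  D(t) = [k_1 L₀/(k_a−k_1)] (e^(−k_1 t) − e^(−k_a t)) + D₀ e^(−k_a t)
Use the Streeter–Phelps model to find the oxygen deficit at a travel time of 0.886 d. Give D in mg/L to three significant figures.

D ≈ 5.07 mg/L

k_1 L₀/(k_a−k_1) = 0.323×40.3/(2.05−0.323) = 13.02/1.727 = 7.537 mg/L.
e^(−k_1 t) = e^(−0.323×0.8860) = 0.7511; e^(−k_a t) = e^(−2.05×0.8860) = 0.1626.
D = 7.537 × (0.7511 − 0.1626) + 3.89 × 0.1626 = 4.436 + 0.6326 = 5.068 mg/L.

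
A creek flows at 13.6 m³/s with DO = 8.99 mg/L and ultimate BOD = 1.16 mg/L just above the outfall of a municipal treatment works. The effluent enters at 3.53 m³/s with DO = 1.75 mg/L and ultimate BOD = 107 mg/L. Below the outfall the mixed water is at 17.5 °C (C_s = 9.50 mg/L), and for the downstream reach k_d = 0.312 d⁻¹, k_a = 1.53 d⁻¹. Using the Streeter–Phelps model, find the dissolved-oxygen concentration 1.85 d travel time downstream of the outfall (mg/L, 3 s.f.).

Mixed DO = (13.6×8.99 + 3.53×1.75)/(13.6+3.53) = 128.4/17.13 = 7.498 mg/L.
Mixed L₀ = (13.6×1.16 + 3.53×107)/(17.13) = 393.5/17.13 = 22.97 mg/L.
Initial deficit D₀ = C_s − DO₀ = 9.50 − 7.498 = 2.002 mg/L.
D(1.85) = [0.312×22.97/(1.53−0.312)](e^(−0.312×1.85) − e^(−1.53×1.85)) + 2.002 e^(−1.53×1.85)
= 5.884 × (0.5615 − 0.05898) + 2.002 × 0.05898 = 3.075 mg/L.
DO = 9.50 − 3.075 = 6.425 mg/L.

DO ≈ 6.43 mg/L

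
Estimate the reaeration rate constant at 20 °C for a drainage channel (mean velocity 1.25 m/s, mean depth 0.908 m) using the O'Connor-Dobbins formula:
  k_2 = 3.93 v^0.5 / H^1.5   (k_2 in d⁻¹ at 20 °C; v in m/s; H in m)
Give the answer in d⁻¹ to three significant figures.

k_2 = 3.93 × 1.25^0.5 / 0.908^1.5 = 3.93 × 1.118 / 0.8652 = 5.078 d⁻¹.

k_2 ≈ 5.08 d⁻¹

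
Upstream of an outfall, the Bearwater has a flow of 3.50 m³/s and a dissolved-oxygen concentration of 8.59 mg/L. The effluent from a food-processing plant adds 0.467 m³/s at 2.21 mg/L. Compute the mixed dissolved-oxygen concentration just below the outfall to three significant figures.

Flow-weighted mixing: C = (Q_r C_r + Q_w C_w)/(Q_r + Q_w)
= (3.50×8.59 + 0.467×2.21)/(3.50 + 0.467) = 31.10/3.967 = 7.839 mg/L.

7.84 mg/L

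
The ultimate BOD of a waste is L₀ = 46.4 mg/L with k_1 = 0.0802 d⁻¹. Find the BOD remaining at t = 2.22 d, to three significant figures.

L_t = L₀ e^(−k_1 t) = 46.4 × e^(−0.0802×2.22) = 46.4 × 0.8369 = 38.83 mg/L.

L ≈ 38.8 mg/L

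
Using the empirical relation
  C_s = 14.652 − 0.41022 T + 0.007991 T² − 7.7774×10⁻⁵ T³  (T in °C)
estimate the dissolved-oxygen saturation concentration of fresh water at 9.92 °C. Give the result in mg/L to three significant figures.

C_s ≈ 11.3 mg/L

C_s = 14.652 − 0.41022×9.92 + 0.007991×9.92² − 7.7774×10⁻⁵×9.92³ = 11.29 mg/L.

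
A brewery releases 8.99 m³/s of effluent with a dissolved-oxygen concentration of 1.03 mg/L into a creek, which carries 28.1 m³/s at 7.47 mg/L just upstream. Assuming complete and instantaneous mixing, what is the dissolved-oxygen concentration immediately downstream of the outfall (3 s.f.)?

Flow-weighted mixing: C = (Q_r C_r + Q_w C_w)/(Q_r + Q_w)
= (28.1×7.47 + 8.99×1.03)/(28.1 + 8.99) = 219.2/37.09 = 5.909 mg/L.

5.91 mg/L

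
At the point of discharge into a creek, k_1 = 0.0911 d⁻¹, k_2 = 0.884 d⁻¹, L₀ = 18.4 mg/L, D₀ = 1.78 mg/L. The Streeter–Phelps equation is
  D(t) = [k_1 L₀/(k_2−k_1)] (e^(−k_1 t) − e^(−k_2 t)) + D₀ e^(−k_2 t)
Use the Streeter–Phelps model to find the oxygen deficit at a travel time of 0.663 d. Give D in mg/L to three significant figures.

D ≈ 1.80 mg/L

k_1 L₀/(k_2−k_1) = 0.0911×18.4/(0.884−0.0911) = 1.676/0.7929 = 2.114 mg/L.
e^(−k_1 t) = e^(−0.0911×0.6630) = 0.9414; e^(−k_2 t) = e^(−0.884×0.6630) = 0.5565.
D = 2.114 × (0.9414 − 0.5565) + 1.78 × 0.5565 = 0.8137 + 0.9906 = 1.804 mg/L.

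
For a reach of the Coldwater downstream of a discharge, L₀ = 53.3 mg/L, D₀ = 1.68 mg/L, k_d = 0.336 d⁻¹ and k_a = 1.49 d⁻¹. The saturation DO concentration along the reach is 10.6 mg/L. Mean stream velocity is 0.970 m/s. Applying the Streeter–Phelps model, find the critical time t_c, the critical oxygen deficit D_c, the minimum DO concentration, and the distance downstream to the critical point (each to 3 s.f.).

At the critical point dD/dt = 0, so k_d L₀ e^(−k_d t) = k_a D. Substituting D(t) from the Streeter–Phelps equation and solving for t gives
t_c = ln[(k_a/k_d)(1 − D₀(k_a−k_d)/(k_d L₀))] / (k_a−k_d).
Here k_a−k_d = 1.154 d⁻¹ and 1 − D₀(k_a−k_d)/(k_d L₀) = 1 − 1.68×1.154/(0.336×53.3) = 0.8917, so
t_c = ln(4.435 × 0.8917) / 1.154 = 1.375 / 1.154 = 1.191 d.
L(t_c) = L₀ e^(−k_d t_c) = 53.3 × 0.6701 = 35.72 mg/L, and at the critical point k_a D_c = k_d L, so D_c = (0.336/1.49) × 35.72 = 8.054 mg/L.
Minimum DO = C_s − D_c = 10.6 − 8.054 = 2.546 mg/L.
x_c = v t_c = 0.970 m/s × 1.191 d × 86400 s/d = 99850 m ≈ 99.8 km.

t_c ≈ 1.19 d; D_c ≈ 8.05 mg/L; min DO ≈ 2.55 mg/L; x_c ≈ 99.8 km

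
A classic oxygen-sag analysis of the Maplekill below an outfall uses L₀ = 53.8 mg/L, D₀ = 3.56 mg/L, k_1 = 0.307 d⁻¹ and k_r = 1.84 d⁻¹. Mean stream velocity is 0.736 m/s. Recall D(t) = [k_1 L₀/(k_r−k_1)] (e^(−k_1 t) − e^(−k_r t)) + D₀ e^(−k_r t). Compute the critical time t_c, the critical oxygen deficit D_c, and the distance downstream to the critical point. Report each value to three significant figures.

t_c = [1/(k_r−k_1)] ln[(k_r/k_1)(1 − D₀(k_r−k_1)/(k_1 L₀))]
= [1/(1.84−0.307)] ln[(1.84/0.307)(1 − 3.56×1.533/(0.307×53.8))]
= (1/1.533) ln[5.993 × 0.6696] = 0.6523 × ln(4.013) = 0.6523 × 1.390 = 0.9064 d.
L(t_c) = L₀ e^(−k_1 t_c) = 53.8 × 0.7571 = 40.73 mg/L, and at the critical point k_r D_c = k_1 L, so D_c = (0.307/1.84) × 40.73 = 6.796 mg/L.
x_c = v t_c = 0.736 m/s × 0.9064 d × 86400 s/d = 57640 m ≈ 57.6 km.

t_c ≈ 0.906 d; D_c ≈ 6.80 mg/L; x_c ≈ 57.6 km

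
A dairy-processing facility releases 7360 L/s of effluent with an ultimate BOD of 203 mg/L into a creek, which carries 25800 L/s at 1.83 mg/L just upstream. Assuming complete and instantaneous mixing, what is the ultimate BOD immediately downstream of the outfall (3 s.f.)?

46.5 mg/L

Flow-weighted mixing: C = (Q_r C_r + Q_w C_w)/(Q_r + Q_w)
= (25800×1.83 + 7360×203)/(25800 + 7360) = 1.541×10^6/33160 = 46.48 mg/L.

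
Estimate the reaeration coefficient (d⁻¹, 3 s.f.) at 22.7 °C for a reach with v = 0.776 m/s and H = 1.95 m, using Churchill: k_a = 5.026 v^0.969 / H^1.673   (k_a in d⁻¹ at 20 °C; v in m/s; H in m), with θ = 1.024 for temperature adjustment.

k_a ≈ 1.37 d⁻¹

k_a(20) = 5.026 × 0.776^0.969 / 1.95^1.673 = 5.026 × 0.7821 / 3.057 = 1.286 d⁻¹.
k_a(22.7) = 1.286 × 1.024^(22.7−20) = 1.286 × 1.066 = 1.371 d⁻¹.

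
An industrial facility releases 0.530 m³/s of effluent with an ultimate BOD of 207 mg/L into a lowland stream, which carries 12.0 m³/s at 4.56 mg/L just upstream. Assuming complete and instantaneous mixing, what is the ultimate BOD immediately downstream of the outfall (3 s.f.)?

13.1 mg/L

Flow-weighted mixing: C = (Q_r C_r + Q_w C_w)/(Q_r + Q_w)
= (12.0×4.56 + 0.530×207)/(12.0 + 0.530) = 164.4/12.53 = 13.12 mg/L.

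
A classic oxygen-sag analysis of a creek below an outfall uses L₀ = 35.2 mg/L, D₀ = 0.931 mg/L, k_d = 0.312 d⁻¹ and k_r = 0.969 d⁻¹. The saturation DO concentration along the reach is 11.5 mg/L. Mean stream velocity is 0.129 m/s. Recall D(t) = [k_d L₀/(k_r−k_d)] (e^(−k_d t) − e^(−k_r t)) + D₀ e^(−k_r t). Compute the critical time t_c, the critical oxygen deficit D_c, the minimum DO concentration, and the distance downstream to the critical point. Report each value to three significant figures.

With k_r/k_d = 3.106 and 1 − D₀(k_r−k_d)/(k_d L₀) = 0.9443,
t_c = ln(3.106 × 0.9443) / (0.969 − 0.312) = ln(2.933) / 0.6570 = 1.076/0.6570 = 1.638 d.
D_c = (k_d/k_r) L₀ e^(−k_d t_c) = (0.312/0.969) × 35.2 × e^(−0.312×1.638) = 0.3220 × 35.2 × 0.5999 = 6.799 mg/L.
Minimum DO = C_s − D_c = 11.5 − 6.799 = 4.701 mg/L.
x_c = v t_c = 0.129 m/s × 1.638 d × 86400 s/d = 18250 m ≈ 18.3 km.

t_c ≈ 1.64 d; D_c ≈ 6.80 mg/L; min DO ≈ 4.70 mg/L; x_c ≈ 18.3 km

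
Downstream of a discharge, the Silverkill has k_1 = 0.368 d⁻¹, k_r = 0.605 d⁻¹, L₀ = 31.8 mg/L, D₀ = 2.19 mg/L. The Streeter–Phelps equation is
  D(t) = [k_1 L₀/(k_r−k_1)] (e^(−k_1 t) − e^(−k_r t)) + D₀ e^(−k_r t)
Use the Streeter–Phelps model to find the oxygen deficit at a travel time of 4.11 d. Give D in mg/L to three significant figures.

k_1 L₀/(k_r−k_1) = 0.368×31.8/(0.605−0.368) = 11.70/0.2370 = 49.38 mg/L.
e^(−k_1 t) = e^(−0.368×4.110) = 0.2204; e^(−k_r t) = e^(−0.605×4.110) = 0.08320.
D = 49.38 × (0.2204 − 0.08320) + 2.19 × 0.08320 = 6.773 + 0.1822 = 6.955 mg/L.

D ≈ 6.96 mg/L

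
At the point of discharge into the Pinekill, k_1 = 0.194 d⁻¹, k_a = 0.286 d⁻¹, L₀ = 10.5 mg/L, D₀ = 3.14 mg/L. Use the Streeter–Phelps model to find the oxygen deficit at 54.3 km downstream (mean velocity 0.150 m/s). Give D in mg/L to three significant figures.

D ≈ 4.09 mg/L

Travel time t = x/v = 54.3 km / (0.150 m/s) = 54300 m / 0.150 m/s = 362000 s = 4.190 d.
k_1 L₀/(k_a−k_1) = 0.194×10.5/(0.286−0.194) = 2.037/0.09200 = 22.14 mg/L.
e^(−k_1 t) = e^(−0.194×4.190) = 0.4436; e^(−k_a t) = e^(−0.286×4.190) = 0.3017.
D = 22.14 × (0.4436 − 0.3017) + 3.14 × 0.3017 = 3.142 + 0.9474 = 4.089 mg/L.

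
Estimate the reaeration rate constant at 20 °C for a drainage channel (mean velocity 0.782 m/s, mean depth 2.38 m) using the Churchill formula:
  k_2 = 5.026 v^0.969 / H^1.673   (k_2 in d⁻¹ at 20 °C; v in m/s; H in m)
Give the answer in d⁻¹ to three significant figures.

k_2 = 5.026 × 0.782^0.969 / 2.38^1.673 = 5.026 × 0.7880 / 4.266 = 0.9284 d⁻¹.

k_2 ≈ 0.928 d⁻¹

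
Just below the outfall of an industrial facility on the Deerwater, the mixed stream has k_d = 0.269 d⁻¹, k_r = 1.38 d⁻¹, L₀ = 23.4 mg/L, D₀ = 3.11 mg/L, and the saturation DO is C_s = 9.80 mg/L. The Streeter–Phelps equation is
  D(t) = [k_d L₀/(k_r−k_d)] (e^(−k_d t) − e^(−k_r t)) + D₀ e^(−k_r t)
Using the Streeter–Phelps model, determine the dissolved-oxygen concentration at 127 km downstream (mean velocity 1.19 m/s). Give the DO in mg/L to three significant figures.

Travel time t = x/v = 127 km / (1.19 m/s) = 127000 m / 1.19 m/s = 106700 s = 1.235 d.
k_d L₀/(k_r−k_d) = 0.269×23.4/(1.38−0.269) = 6.295/1.111 = 5.666 mg/L.
e^(−k_d t) = e^(−0.269×1.235) = 0.7173; e^(−k_r t) = e^(−1.38×1.235) = 0.1818.
D = 5.666 × (0.7173 − 0.1818) + 3.11 × 0.1818 = 3.034 + 0.5655 = 3.599 mg/L.
DO = C_s − D = 9.80 − 3.599 = 6.201 mg/L.

DO ≈ 6.20 mg/L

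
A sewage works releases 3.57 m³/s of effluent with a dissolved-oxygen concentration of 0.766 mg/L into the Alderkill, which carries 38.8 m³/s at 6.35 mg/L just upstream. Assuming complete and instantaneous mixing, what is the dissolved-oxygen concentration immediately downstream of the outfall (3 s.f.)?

Flow-weighted mixing: C = (Q_r C_r + Q_w C_w)/(Q_r + Q_w)
= (38.8×6.35 + 3.57×0.766)/(38.8 + 3.57) = 249.1/42.37 = 5.880 mg/L.

5.88 mg/L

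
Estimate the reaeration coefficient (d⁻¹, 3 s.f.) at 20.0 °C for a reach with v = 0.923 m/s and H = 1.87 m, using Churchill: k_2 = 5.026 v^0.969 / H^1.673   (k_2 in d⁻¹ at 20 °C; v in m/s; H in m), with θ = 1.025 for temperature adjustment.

k_2 ≈ 1.63 d⁻¹

k_2(20) = 5.026 × 0.923^0.969 / 1.87^1.673 = 5.026 × 0.9253 / 2.850 = 1.632 d⁻¹.
k_2(20.0) = 1.632 × 1.025^(20.0−20) = 1.632 × 1.000 = 1.632 d⁻¹.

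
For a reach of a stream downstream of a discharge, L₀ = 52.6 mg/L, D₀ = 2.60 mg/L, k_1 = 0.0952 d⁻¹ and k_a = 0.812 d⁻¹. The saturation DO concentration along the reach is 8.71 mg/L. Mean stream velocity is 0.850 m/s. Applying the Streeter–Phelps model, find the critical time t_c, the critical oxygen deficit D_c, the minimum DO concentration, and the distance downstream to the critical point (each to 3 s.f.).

t_c ≈ 2.34 d; D_c ≈ 4.93 mg/L; min DO ≈ 3.78 mg/L; x_c ≈ 172 km

At the critical point dD/dt = 0, so k_1 L₀ e^(−k_1 t) = k_a D. Substituting D(t) from the Streeter–Phelps equation and solving for t gives
t_c = ln[(k_a/k_1)(1 − D₀(k_a−k_1)/(k_1 L₀))] / (k_a−k_1).
Here k_a−k_1 = 0.7168 d⁻¹ and 1 − D₀(k_a−k_1)/(k_1 L₀) = 1 − 2.60×0.7168/(0.0952×52.6) = 0.6278, so
t_c = ln(8.529 × 0.6278) / 0.7168 = 1.678 / 0.7168 = 2.341 d.
D_c = (k_1/k_a) L₀ e^(−k_1 t_c) = (0.0952/0.812) × 52.6 × e^(−0.0952×2.341) = 0.1172 × 52.6 × 0.8002 = 4.935 mg/L.
Minimum DO = C_s − D_c = 8.71 − 4.935 = 3.775 mg/L.
x_c = v t_c = 0.850 m/s × 2.341 d × 86400 s/d = 171900 m ≈ 172 km.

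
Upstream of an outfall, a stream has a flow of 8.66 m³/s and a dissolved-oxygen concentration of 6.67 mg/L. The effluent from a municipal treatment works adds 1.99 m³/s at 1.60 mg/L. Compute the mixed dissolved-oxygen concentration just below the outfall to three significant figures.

5.72 mg/L

Flow-weighted mixing: C = (Q_r C_r + Q_w C_w)/(Q_r + Q_w)
= (8.66×6.67 + 1.99×1.60)/(8.66 + 1.99) = 60.95/10.65 = 5.723 mg/L.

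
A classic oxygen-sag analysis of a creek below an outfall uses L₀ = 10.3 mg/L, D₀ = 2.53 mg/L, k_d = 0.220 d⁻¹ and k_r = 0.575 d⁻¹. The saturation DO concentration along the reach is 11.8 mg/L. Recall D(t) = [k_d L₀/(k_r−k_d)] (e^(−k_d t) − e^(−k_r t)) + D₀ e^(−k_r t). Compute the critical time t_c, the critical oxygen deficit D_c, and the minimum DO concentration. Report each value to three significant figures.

t_c ≈ 1.28 d; D_c ≈ 2.97 mg/L; min DO ≈ 8.83 mg/L

At the critical point dD/dt = 0, so k_d L₀ e^(−k_d t) = k_r D. Substituting D(t) from the Streeter–Phelps equation and solving for t gives
t_c = ln[(k_r/k_d)(1 − D₀(k_r−k_d)/(k_d L₀))] / (k_r−k_d).
Here k_r−k_d = 0.3550 d⁻¹ and 1 − D₀(k_r−k_d)/(k_d L₀) = 1 − 2.53×0.3550/(0.220×10.3) = 0.6036, so
t_c = ln(2.614 × 0.6036) / 0.3550 = 0.4560 / 0.3550 = 1.284 d.
L(t_c) = L₀ e^(−k_d t_c) = 10.3 × 0.7538 = 7.765 mg/L, and at the critical point k_r D_c = k_d L, so D_c = (0.220/0.575) × 7.765 = 2.971 mg/L.
Minimum DO = C_s − D_c = 11.8 − 2.971 = 8.829 mg/L.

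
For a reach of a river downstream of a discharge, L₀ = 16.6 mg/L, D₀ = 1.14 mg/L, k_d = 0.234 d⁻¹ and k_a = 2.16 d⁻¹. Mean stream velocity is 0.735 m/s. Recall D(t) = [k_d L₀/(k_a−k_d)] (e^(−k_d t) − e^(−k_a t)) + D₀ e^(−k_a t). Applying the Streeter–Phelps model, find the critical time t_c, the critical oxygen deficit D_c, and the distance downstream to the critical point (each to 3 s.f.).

At the critical point dD/dt = 0, so k_d L₀ e^(−k_d t) = k_a D. Substituting D(t) from the Streeter–Phelps equation and solving for t gives
t_c = ln[(k_a/k_d)(1 − D₀(k_a−k_d)/(k_d L₀))] / (k_a−k_d).
Here k_a−k_d = 1.926 d⁻¹ and 1 − D₀(k_a−k_d)/(k_d L₀) = 1 − 1.14×1.926/(0.234×16.6) = 0.4348, so
t_c = ln(9.231 × 0.4348) / 1.926 = 1.390 / 1.926 = 0.7215 d.
L(t_c) = L₀ e^(−k_d t_c) = 16.6 × 0.8447 = 14.02 mg/L, and at the critical point k_a D_c = k_d L, so D_c = (0.234/2.16) × 14.02 = 1.519 mg/L.
x_c = v t_c = 0.735 m/s × 0.7215 d × 86400 s/d = 45820 m ≈ 45.8 km.

t_c ≈ 0.721 d; D_c ≈ 1.52 mg/L; x_c ≈ 45.8 km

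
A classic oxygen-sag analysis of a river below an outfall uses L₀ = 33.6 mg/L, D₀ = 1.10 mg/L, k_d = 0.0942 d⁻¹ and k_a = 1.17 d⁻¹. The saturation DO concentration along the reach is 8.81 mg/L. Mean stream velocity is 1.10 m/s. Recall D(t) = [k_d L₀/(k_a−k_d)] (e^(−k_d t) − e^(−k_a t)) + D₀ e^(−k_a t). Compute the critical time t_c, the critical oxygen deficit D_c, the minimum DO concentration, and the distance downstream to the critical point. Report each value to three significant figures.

t_c ≈ 1.91 d; D_c ≈ 2.26 mg/L; min DO ≈ 6.55 mg/L; x_c ≈ 181 km

t_c = [1/(k_a−k_d)] ln[(k_a/k_d)(1 − D₀(k_a−k_d)/(k_d L₀))]
= [1/(1.17−0.0942)] ln[(1.17/0.0942)(1 − 1.10×1.076/(0.0942×33.6))]
= (1/1.076) ln[12.42 × 0.6261] = 0.9295 × ln(7.777) = 0.9295 × 2.051 = 1.907 d.
L(t_c) = L₀ e^(−k_d t_c) = 33.6 × 0.8356 = 28.08 mg/L, and at the critical point k_a D_c = k_d L, so D_c = (0.0942/1.17) × 28.08 = 2.260 mg/L.
Minimum DO = C_s − D_c = 8.81 − 2.260 = 6.550 mg/L.
x_c = v t_c = 1.10 m/s × 1.907 d × 86400 s/d = 181200 m ≈ 181 km.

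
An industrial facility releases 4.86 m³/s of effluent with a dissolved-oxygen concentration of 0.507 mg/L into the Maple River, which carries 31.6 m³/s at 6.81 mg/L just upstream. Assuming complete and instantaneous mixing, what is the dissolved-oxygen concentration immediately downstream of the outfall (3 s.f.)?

5.97 mg/L

Flow-weighted mixing: C = (Q_r C_r + Q_w C_w)/(Q_r + Q_w)
= (31.6×6.81 + 4.86×0.507)/(31.6 + 4.86) = 217.7/36.46 = 5.970 mg/L.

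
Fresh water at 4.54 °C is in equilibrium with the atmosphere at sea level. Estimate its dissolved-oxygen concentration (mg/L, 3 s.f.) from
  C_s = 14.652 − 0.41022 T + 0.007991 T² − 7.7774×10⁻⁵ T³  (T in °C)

C_s ≈ 12.9 mg/L

C_s = 14.652 − 0.41022×4.54 + 0.007991×4.54² − 7.7774×10⁻⁵×4.54³ = 12.95 mg/L.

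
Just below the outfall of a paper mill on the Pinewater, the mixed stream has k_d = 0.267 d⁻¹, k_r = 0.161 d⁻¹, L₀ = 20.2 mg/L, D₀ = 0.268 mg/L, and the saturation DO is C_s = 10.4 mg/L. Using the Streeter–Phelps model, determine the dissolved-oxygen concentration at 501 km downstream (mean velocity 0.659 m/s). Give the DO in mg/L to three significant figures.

Travel time t = x/v = 501 km / (0.659 m/s) = 501000 m / 0.659 m/s = 760200 s = 8.799 d.
k_d L₀/(k_r−k_d) = 0.267×20.2/(0.161−0.267) = 5.393/-0.1060 = -50.88 mg/L.
e^(−k_d t) = e^(−0.267×8.799) = 0.09543; e^(−k_r t) = e^(−0.161×8.799) = 0.2425.
D = -50.88 × (0.09543 − 0.2425) + 0.268 × 0.2425 = 7.484 + 0.06500 = 7.549 mg/L.
DO = C_s − D = 10.4 − 7.549 = 2.851 mg/L.

DO ≈ 2.85 mg/L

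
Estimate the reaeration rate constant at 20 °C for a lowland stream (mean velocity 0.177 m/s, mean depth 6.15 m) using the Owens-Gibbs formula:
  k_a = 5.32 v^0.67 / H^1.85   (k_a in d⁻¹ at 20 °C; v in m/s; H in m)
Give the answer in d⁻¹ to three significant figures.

k_a = 5.32 × 0.177^0.67 / 6.15^1.85 = 5.32 × 0.3134 / 28.80 = 0.05789 d⁻¹.

k_a ≈ 0.0579 d⁻¹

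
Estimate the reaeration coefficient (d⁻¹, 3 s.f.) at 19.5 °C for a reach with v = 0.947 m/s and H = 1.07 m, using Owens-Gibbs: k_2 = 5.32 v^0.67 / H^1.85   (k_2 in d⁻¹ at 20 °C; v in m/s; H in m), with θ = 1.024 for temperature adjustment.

k_2 ≈ 4.47 d⁻¹

k_2(20) = 5.32 × 0.947^0.67 / 1.07^1.85 = 5.32 × 0.9642 / 1.133 = 4.526 d⁻¹.
k_2(19.5) = 4.526 × 1.024^(19.5−20) = 4.526 × 0.9882 = 4.473 d⁻¹.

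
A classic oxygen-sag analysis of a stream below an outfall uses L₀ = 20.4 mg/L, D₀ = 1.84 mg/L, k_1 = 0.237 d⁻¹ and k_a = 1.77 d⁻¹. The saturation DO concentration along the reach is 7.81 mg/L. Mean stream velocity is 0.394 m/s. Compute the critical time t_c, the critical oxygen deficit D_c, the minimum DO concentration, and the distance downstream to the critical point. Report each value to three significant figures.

t_c ≈ 0.740 d; D_c ≈ 2.29 mg/L; min DO ≈ 5.52 mg/L; x_c ≈ 25.2 km

With k_a/k_1 = 7.468 and 1 − D₀(k_a−k_1)/(k_1 L₀) = 0.4166,
t_c = ln(7.468 × 0.4166) / (1.77 − 0.237) = ln(3.111) / 1.533 = 1.135/1.533 = 0.7404 d.
D_c = (k_1/k_a) L₀ e^(−k_1 t_c) = (0.237/1.77) × 20.4 × e^(−0.237×0.7404) = 0.1339 × 20.4 × 0.8391 = 2.292 mg/L.
Minimum DO = C_s − D_c = 7.81 − 2.292 = 5.518 mg/L.
x_c = v t_c = 0.394 m/s × 0.7404 d × 86400 s/d = 25200 m ≈ 25.2 km.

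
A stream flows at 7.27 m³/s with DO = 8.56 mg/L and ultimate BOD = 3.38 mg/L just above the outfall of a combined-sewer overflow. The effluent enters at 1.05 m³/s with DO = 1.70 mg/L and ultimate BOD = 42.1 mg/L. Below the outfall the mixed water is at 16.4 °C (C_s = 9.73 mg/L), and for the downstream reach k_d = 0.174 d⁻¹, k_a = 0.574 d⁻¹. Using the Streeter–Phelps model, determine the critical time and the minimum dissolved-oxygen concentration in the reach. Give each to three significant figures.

Mixed DO = (7.27×8.56 + 1.05×1.70)/(7.27+1.05) = 64.02/8.320 = 7.694 mg/L.
Mixed L₀ = (7.27×3.38 + 1.05×42.1)/(8.320) = 68.78/8.320 = 8.267 mg/L.
Initial deficit D₀ = C_s − DO₀ = 9.73 − 7.694 = 2.036 mg/L.
t_c = (1/0.4000) ln[(0.574/0.174)(1 − 2.036×0.4000/(0.174×8.267))] = 2.500 × ln(1.431) = 0.8965 d.
D_c = (0.174/0.574) × 8.267 × e^(−0.174×0.8965) = 0.3031 × 8.267 × 0.8556 = 2.144 mg/L.
Minimum DO = 9.73 − 2.144 = 7.586 mg/L.

t_c ≈ 0.896 d; minimum DO ≈ 7.59 mg/L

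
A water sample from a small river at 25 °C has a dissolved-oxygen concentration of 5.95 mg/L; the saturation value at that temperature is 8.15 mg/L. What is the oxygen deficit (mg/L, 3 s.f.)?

D ≈ 2.20 mg/L

D = C_s − C = 8.15 − 5.95 = 2.20 mg/L.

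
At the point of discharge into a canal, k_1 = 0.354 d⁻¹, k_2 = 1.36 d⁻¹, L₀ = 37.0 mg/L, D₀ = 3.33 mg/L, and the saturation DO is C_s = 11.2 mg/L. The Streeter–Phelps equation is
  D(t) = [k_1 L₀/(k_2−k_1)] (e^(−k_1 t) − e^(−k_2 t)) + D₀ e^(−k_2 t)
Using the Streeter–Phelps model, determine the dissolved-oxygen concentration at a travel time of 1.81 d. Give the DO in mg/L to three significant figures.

k_1 L₀/(k_2−k_1) = 0.354×37.0/(1.36−0.354) = 13.10/1.006 = 13.02 mg/L.
e^(−k_1 t) = e^(−0.354×1.810) = 0.5269; e^(−k_2 t) = e^(−1.36×1.810) = 0.08530.
D = 13.02 × (0.5269 − 0.08530) + 3.33 × 0.08530 = 5.750 + 0.2840 = 6.034 mg/L.
DO = C_s − D = 11.2 − 6.034 = 5.166 mg/L.

DO ≈ 5.17 mg/L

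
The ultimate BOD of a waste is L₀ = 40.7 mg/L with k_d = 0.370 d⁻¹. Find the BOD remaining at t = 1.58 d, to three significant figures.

L ≈ 22.7 mg/L

L_t = L₀ e^(−k_d t) = 40.7 × e^(−0.370×1.58) = 40.7 × 0.5573 = 22.68 mg/L.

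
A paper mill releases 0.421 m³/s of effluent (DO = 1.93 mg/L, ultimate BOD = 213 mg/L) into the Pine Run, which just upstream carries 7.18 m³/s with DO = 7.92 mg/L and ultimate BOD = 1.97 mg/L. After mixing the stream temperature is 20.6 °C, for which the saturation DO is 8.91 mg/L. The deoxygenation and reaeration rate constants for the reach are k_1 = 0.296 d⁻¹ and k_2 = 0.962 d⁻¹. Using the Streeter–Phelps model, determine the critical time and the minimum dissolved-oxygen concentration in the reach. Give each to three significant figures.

t_c ≈ 1.40 d; minimum DO ≈ 6.13 mg/L

Mixed DO = (7.18×7.92 + 0.421×1.93)/(7.18+0.421) = 57.68/7.601 = 7.588 mg/L.
Mixed L₀ = (7.18×1.97 + 0.421×213)/(7.601) = 103.8/7.601 = 13.66 mg/L.
Initial deficit D₀ = C_s − DO₀ = 8.91 − 7.588 = 1.322 mg/L.
t_c = (1/0.6660) ln[(0.962/0.296)(1 − 1.322×0.6660/(0.296×13.66))] = 1.502 × ln(2.542) = 1.401 d.
D_c = (0.296/0.962) × 13.66 × e^(−0.296×1.401) = 0.3077 × 13.66 × 0.6605 = 2.776 mg/L.
Minimum DO = 8.91 − 2.776 = 6.134 mg/L.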